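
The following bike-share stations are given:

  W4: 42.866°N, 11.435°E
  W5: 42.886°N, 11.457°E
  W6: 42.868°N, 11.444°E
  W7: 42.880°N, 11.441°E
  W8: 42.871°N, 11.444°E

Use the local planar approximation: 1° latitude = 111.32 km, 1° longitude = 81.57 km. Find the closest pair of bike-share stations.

W6 and W8

Pairwise distances:
W4–W5: 2.860 km
W4–W6: 0.767 km
W4–W7: 1.634 km
W4–W8: 0.921 km
W5–W6: 2.267 km
W5–W7: 1.466 km
W5–W8: 1.978 km
W6–W7: 1.358 km
W6–W8: 0.334 km
W7–W8: 1.031 km
Closest pair: W6–W8 at 0.334 km.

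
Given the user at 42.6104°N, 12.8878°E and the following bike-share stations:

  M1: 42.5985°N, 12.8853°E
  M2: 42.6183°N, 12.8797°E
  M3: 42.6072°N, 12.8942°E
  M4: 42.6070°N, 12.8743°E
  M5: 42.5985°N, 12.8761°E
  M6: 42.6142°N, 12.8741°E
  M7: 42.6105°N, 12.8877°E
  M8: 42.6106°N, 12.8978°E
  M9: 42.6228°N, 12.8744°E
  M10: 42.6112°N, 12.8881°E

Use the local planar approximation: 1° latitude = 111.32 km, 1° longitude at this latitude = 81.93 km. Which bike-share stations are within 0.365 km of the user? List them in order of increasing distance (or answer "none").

M7, M10

Distances from 42.6104°N, 12.8878°E:
M1: 1.3404 km
M2: 1.1017 km
M3: 0.6339 km
M4: 1.1690 km
M5: 1.6352 km
M6: 1.1995 km
M7: 0.0138 km
M8: 0.8196 km
M9: 1.7637 km
M10: 0.0924 km
Threshold 0.365 km: M7 (0.0138 km), M10 (0.0924 km) are within range.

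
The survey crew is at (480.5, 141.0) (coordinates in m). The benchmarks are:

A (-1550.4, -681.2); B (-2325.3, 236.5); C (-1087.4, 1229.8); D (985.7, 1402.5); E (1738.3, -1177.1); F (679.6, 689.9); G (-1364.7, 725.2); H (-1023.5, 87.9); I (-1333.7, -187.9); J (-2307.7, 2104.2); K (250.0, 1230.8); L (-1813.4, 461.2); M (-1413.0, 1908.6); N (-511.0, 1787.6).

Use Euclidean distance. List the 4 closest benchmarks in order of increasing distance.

Distances from (480.5, 141.0):
A: 2191.0 m
B: 2807.4 m
C: 1908.9 m
D: 1358.9 m
E: 1821.9 m
F: 583.9 m
G: 1935.5 m
H: 1504.9 m
I: 1843.8 m
J: 3410.0 m
K: 1113.9 m
L: 2316.1 m
M: 2590.3 m
N: 1922.1 m
Sorted: F (583.9 m) < K (1113.9 m) < D (1358.9 m) < H (1504.9 m) < E (1821.9 m) < I (1843.8 m) < …

F, K, D, H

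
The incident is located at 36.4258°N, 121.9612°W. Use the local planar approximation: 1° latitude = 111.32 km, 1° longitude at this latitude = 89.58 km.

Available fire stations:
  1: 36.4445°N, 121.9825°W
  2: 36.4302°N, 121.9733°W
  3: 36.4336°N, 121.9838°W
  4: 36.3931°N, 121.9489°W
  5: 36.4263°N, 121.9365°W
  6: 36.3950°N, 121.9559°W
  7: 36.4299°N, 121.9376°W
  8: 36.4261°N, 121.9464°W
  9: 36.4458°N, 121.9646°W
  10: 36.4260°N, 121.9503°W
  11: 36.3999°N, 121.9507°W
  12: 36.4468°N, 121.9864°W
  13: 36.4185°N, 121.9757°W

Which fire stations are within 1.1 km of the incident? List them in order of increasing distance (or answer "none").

10

Distances from 36.4258°N, 121.9612°W:
1: √((0.0187·111.32)² + (-0.0213·89.58)²) = √(4.333408 + 3.640670) = 2.8238 km
2: √((0.0044·111.32)² + (-0.0121·89.58)²) = √(0.239912 + 1.174878) = 1.1894 km
3: √((0.0078·111.32)² + (-0.0226·89.58)²) = √(0.753938 + 4.098633) = 2.2029 km
4: √((-0.0327·111.32)² + (0.0123·89.58)²) = √(13.250794 + 1.214038) = 3.8033 km
5: √((0.0005·111.32)² + (0.0247·89.58)²) = √(0.003098 + 4.895714) = 2.2133 km
6: √((-0.0308·111.32)² + (0.0053·89.58)²) = √(11.755682 + 0.225410) = 3.4614 km
7: √((0.0041·111.32)² + (0.0236·89.58)²) = √(0.208312 + 4.469368) = 2.1628 km
8: √((0.0003·111.32)² + (0.0148·89.58)²) = √(0.001115 + 1.757703) = 1.3262 km
9: √((0.0200·111.32)² + (-0.0034·89.58)²) = √(4.956857 + 0.092764) = 2.2471 km
10: √((0.0002·111.32)² + (0.0109·89.58)²) = √(0.000496 + 0.953400) = 0.9767 km
11: √((-0.0259·111.32)² + (0.0105·89.58)²) = √(8.312773 + 0.884710) = 3.0327 km
12: √((0.0210·111.32)² + (-0.0252·89.58)²) = √(5.464935 + 5.095927) = 3.2497 km
13: √((-0.0073·111.32)² + (-0.0145·89.58)²) = √(0.660377 + 1.687167) = 1.5322 km
Threshold 1.1 km: 10 (0.9767 km) is within range.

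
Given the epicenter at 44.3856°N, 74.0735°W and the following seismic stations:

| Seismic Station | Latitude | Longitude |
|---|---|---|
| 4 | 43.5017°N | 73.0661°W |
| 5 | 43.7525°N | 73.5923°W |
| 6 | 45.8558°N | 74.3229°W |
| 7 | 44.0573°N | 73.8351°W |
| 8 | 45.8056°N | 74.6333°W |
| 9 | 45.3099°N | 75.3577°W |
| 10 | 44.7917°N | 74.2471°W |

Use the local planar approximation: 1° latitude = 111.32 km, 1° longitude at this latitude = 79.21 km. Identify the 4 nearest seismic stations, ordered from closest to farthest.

Distances from 44.3856°N, 74.0735°W:
4: 126.6852 km
5: 80.1235 km
6: 164.8506 km
7: 41.1367 km
8: 164.1758 km
9: 144.6867 km
10: 47.2521 km
Sorted: 7 (41.1367 km) < 10 (47.2521 km) < 5 (80.1235 km) < 4 (126.6852 km) < 9 (144.6867 km) < 8 (164.1758 km) < …

7, 10, 5, 4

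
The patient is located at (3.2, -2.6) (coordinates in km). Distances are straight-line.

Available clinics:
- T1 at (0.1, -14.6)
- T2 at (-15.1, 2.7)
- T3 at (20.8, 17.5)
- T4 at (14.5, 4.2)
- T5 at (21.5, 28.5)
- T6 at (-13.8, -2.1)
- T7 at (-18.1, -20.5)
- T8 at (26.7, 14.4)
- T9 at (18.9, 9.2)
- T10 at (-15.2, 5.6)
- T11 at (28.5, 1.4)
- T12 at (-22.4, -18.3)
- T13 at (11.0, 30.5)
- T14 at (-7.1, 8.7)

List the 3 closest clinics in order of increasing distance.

Distances from (3.2, -2.6):
T1: √((-3.1)² + (-12.0)²) = √(9.610 + 144.000) = 12.4 km
T2: √((-18.3)² + (5.3)²) = √(334.890 + 28.090) = 19.1 km
T3: √((17.6)² + (20.1)²) = √(309.760 + 404.010) = 26.7 km
T4: √((11.3)² + (6.8)²) = √(127.690 + 46.240) = 13.2 km
T5: √((18.3)² + (31.1)²) = √(334.890 + 967.210) = 36.1 km
T6: √((-17.0)² + (0.5)²) = √(289.000 + 0.250) = 17.0 km
T7: √((-21.3)² + (-17.9)²) = √(453.690 + 320.410) = 27.8 km
T8: √((23.5)² + (17.0)²) = √(552.250 + 289.000) = 29.0 km
T9: √((15.7)² + (11.8)²) = √(246.490 + 139.240) = 19.6 km
T10: √((-18.4)² + (8.2)²) = √(338.560 + 67.240) = 20.1 km
T11: √((25.3)² + (4.0)²) = √(640.090 + 16.000) = 25.6 km
T12: √((-25.6)² + (-15.7)²) = √(655.360 + 246.490) = 30.0 km
T13: √((7.8)² + (33.1)²) = √(60.840 + 1095.610) = 34.0 km
T14: √((-10.3)² + (11.3)²) = √(106.090 + 127.690) = 15.3 km
Sorted: T1 (12.4 km) < T4 (13.2 km) < T14 (15.3 km) < T6 (17.0 km) < T2 (19.1 km) < …

T1, T4, T14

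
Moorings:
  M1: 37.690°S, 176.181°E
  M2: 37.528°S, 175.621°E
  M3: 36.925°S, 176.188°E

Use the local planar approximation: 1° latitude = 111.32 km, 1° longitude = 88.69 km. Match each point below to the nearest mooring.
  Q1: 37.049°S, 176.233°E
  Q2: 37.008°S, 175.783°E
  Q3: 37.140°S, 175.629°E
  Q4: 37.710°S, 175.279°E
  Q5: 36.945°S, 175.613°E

Q1 at 37.049°S, 176.233°E:
  M1: √((-0.641·111.32)² + (-0.052·88.69)²) = √(5091.69586 + 21.26944) = 71.505 km
  M2: √((-0.479·111.32)² + (-0.612·88.69)²) = √(2843.26554 + 2946.13168) = 76.088 km
  M3: √((0.124·111.32)² + (-0.045·88.69)²) = √(190.54158 + 15.92848) = 14.369 km
  → nearest: M3 (14.369 km)
Q2 at 37.008°S, 175.783°E:
  M1: √((-0.682·111.32)² + (0.398·88.69)²) = √(5763.88284 + 1245.99257) = 83.725 km
  M2: √((-0.520·111.32)² + (-0.162·88.69)²) = √(3350.83530 + 206.43310) = 59.643 km
  M3: √((0.083·111.32)² + (0.405·88.69)²) = √(85.36947 + 1290.20689) = 37.089 km
  → nearest: M3 (37.089 km)
Q3 at 37.140°S, 175.629°E:
  M1: √((-0.550·111.32)² + (0.552·88.69)²) = √(3748.62308 + 2396.77610) = 78.393 km
  M2: √((-0.388·111.32)² + (-0.008·88.69)²) = √(1865.56269 + 0.50342) = 43.198 km
  M3: √((0.215·111.32)² + (0.559·88.69)²) = √(572.82678 + 2457.94933) = 55.052 km
  → nearest: M2 (43.198 km)
Q4 at 37.710°S, 175.279°E:
  M1: √((0.020·111.32)² + (0.902·88.69)²) = √(4.95686 + 6399.74080) = 80.029 km
  M2: √((0.182·111.32)² + (0.342·88.69)²) = √(410.47732 + 920.02901) = 36.476 km
  M3: √((0.785·111.32)² + (0.909·88.69)²) = √(7636.34795 + 6499.45702) = 118.894 km
  → nearest: M2 (36.476 km)
Q5 at 36.945°S, 175.613°E:
  M1: √((-0.745·111.32)² + (0.568·88.69)²) = √(6877.94884 + 2537.73332) = 97.034 km
  M2: √((-0.583·111.32)² + (0.008·88.69)²) = √(4211.95289 + 0.50342) = 64.903 km
  M3: √((0.020·111.32)² + (0.575·88.69)²) = √(4.95686 + 2600.66851) = 51.045 km
  → nearest: M3 (51.045 km)

Q1→M3; Q2→M3; Q3→M2; Q4→M2; Q5→M3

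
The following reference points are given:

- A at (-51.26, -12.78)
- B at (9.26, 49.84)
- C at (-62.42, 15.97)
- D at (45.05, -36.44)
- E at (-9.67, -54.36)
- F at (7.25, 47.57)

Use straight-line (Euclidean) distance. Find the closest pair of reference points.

Pairwise distances:
A–B: 87.09
A–C: 30.84
A–D: 99.17
A–E: 58.81
A–F: 84.06
B–C: 79.28
B–D: 93.41
B–E: 105.91
B–F: 3.03
C–D: 119.57
C–E: 87.91
C–F: 76.50
D–E: 57.58
D–F: 92.12
E–F: 103.32
Closest pair: B–F at 3.03.

B and F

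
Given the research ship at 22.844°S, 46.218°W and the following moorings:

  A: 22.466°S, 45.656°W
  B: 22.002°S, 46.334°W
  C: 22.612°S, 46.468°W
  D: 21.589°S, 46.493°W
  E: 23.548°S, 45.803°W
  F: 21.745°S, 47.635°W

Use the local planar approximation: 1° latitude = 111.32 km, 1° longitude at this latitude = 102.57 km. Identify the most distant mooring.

Distances from 22.844°S, 46.218°W:
A: √((0.378·111.32)² + (0.562·102.57)²) = √(1770.63887 + 3322.86993) = 71.369 km
B: √((0.842·111.32)² + (-0.116·102.57)²) = √(8785.58284 + 141.56526) = 94.484 km
C: √((0.232·111.32)² + (-0.250·102.57)²) = √(666.99467 + 657.53781) = 36.394 km
D: √((1.255·111.32)² + (-0.275·102.57)²) = √(19517.93408 + 795.62075) = 142.526 km
E: √((-0.704·111.32)² + (0.415·102.57)²) = √(6141.74405 + 1811.91118) = 89.183 km
F: √((1.099·111.32)² + (-1.417·102.57)²) = √(14967.24198 + 21124.20685) = 189.977 km
Maximum: F at 189.977 km.

F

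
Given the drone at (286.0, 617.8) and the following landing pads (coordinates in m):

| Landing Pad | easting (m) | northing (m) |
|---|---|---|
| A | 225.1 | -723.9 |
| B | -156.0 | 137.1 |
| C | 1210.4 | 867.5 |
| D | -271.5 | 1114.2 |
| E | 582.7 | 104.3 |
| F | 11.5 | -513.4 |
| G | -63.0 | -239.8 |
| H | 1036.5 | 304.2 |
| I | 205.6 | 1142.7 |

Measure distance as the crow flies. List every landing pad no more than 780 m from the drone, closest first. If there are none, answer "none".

I, E, B, D

Distances from (286.0, 617.8):
A: 1343.1 m
B: 653.0 m
C: 957.5 m
D: 746.5 m
E: 593.1 m
F: 1164.0 m
G: 925.9 m
H: 813.4 m
I: 531.0 m
Threshold 780 m: I (531.0 m), E (593.1 m), B (653.0 m), D (746.5 m) are within range.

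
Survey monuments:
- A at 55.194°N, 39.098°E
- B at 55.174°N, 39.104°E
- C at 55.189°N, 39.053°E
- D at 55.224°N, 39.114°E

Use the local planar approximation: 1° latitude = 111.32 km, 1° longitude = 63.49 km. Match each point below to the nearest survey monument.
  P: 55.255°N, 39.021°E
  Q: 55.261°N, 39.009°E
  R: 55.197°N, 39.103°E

P→D; Q→D; R→A

P at 55.255°N, 39.021°E:
  A: √((-0.061·111.32)² + (0.077·63.49)²) = √(46.11116 + 23.89968) = 8.367 km
  B: √((-0.081·111.32)² + (0.083·63.49)²) = √(81.30485 + 27.76942) = 10.444 km
  C: √((-0.066·111.32)² + (0.032·63.49)²) = √(53.98017 + 4.12772) = 7.623 km
  D: √((-0.031·111.32)² + (0.093·63.49)²) = √(11.90885 + 34.86395) = 6.839 km
  → nearest: D (6.839 km)
Q at 55.261°N, 39.009°E:
  A: √((-0.067·111.32)² + (0.089·63.49)²) = √(55.62833 + 31.92939) = 9.357 km
  B: √((-0.087·111.32)² + (0.095·63.49)²) = √(93.79613 + 36.37960) = 11.409 km
  C: √((-0.072·111.32)² + (0.044·63.49)²) = √(64.24087 + 7.80398) = 8.488 km
  D: √((-0.037·111.32)² + (0.105·63.49)²) = √(16.96484 + 44.44156) = 7.836 km
  → nearest: D (7.836 km)
R at 55.197°N, 39.103°E:
  A: √((-0.003·111.32)² + (-0.005·63.49)²) = √(0.11153 + 0.10077) = 0.461 km
  B: √((-0.023·111.32)² + (0.001·63.49)²) = √(6.55544 + 0.00403) = 2.561 km
  C: √((-0.008·111.32)² + (-0.050·63.49)²) = √(0.79310 + 10.07745) = 3.297 km
  D: √((0.027·111.32)² + (0.011·63.49)²) = √(9.03387 + 0.48775) = 3.086 km
  → nearest: A (0.461 km)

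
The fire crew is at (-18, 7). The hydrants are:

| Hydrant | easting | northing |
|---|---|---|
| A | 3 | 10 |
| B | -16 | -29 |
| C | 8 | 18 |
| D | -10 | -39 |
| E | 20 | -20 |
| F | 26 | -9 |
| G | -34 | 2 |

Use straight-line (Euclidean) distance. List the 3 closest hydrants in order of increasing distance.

Distances from (-18, 7):
A: √((21)² + (3)²) = √(441.000 + 9.000) = 21.2
B: √((2)² + (-36)²) = √(4.000 + 1296.000) = 36.1
C: √((26)² + (11)²) = √(676.000 + 121.000) = 28.2
D: √((8)² + (-46)²) = √(64.000 + 2116.000) = 46.7
E: √((38)² + (-27)²) = √(1444.000 + 729.000) = 46.6
F: √((44)² + (-16)²) = √(1936.000 + 256.000) = 46.8
G: √((-16)² + (-5)²) = √(256.000 + 25.000) = 16.8
Sorted: G (16.8) < A (21.2) < C (28.2) < B (36.1) < E (46.6) < …

G, A, C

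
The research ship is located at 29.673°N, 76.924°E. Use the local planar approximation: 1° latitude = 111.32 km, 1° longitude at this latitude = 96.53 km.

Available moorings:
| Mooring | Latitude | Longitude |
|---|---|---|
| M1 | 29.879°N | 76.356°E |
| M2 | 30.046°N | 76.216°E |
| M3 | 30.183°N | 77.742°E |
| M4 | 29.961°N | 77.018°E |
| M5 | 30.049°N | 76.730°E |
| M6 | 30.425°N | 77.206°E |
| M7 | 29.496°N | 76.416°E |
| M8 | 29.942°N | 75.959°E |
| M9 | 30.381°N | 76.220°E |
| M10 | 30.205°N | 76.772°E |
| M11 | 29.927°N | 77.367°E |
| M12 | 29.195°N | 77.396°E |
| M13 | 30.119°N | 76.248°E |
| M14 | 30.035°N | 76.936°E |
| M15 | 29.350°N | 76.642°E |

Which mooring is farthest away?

Distances from 29.673°N, 76.924°E:
M1: √((0.206·111.32)² + (-0.568·96.53)²) = √(525.87295 + 3006.22363) = 59.431 km
M2: √((0.373·111.32)² + (-0.708·96.53)²) = √(1724.10638 + 4670.79845) = 79.968 km
M3: √((0.510·111.32)² + (0.818·96.53)²) = √(3223.19624 + 6234.92480) = 97.253 km
M4: √((0.288·111.32)² + (0.094·96.53)²) = √(1027.85386 + 82.33421) = 33.319 km
M5: √((0.376·111.32)² + (-0.194·96.53)²) = √(1751.95152 + 350.69379) = 45.855 km
M6: √((0.752·111.32)² + (0.282·96.53)²) = √(7007.80610 + 741.00788) = 88.027 km
M7: √((-0.177·111.32)² + (-0.508·96.53)²) = √(388.23343 + 2404.65091) = 52.848 km
M8: √((0.269·111.32)² + (-0.965·96.53)²) = √(896.70782 + 8677.19264) = 97.846 km
M9: √((0.708·111.32)² + (-0.704·96.53)²) = √(6211.73487 + 4618.17016) = 104.067 km
M10: √((0.532·111.32)² + (-0.152·96.53)²) = √(3507.27371 + 215.28402) = 61.013 km
M11: √((0.254·111.32)² + (0.443·96.53)²) = √(799.49146 + 1828.65621) = 51.265 km
M12: √((-0.478·111.32)² + (0.472·96.53)²) = √(2831.40626 + 2075.91042) = 70.052 km
M13: √((0.446·111.32)² + (-0.676·96.53)²) = √(2464.99540 + 4258.12106) = 81.995 km
M14: √((0.362·111.32)² + (0.012·96.53)²) = √(1623.91591 + 1.34180) = 40.314 km
M15: √((-0.323·111.32)² + (-0.282·96.53)²) = √(1292.85982 + 741.00788) = 45.098 km
Maximum: M9 at 104.067 km.

M9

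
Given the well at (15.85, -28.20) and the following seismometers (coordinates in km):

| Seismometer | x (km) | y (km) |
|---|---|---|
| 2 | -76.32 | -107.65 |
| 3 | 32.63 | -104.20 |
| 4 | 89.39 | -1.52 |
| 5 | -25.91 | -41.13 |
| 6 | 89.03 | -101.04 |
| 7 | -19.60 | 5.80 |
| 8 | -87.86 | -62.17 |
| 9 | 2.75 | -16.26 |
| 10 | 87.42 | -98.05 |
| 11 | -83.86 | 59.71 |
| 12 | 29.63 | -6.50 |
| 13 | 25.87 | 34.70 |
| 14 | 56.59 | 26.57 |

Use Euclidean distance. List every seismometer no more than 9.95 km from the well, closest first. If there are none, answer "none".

Distances from (15.85, -28.20):
2: 121.69 km
3: 77.83 km
4: 78.23 km
5: 43.72 km
6: 103.25 km
7: 49.12 km
8: 109.13 km
9: 17.72 km
10: 100.01 km
11: 132.93 km
12: 25.71 km
13: 63.69 km
14: 68.26 km
Threshold 9.95 km: none within range.

none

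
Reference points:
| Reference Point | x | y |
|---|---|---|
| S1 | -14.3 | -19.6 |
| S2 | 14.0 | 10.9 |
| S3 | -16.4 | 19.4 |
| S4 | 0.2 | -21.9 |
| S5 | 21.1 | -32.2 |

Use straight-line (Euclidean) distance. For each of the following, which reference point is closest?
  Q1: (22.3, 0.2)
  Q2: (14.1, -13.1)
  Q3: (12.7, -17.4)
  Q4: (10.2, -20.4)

Q1→S2; Q2→S4; Q3→S4; Q4→S4

Q1 at (22.3, 0.2):
  S1: 41.6
  S2: 13.5
  S3: 43.2
  S4: 31.3
  S5: 32.4
  → nearest: S2 (13.5)
Q2 at (14.1, -13.1):
  S1: 29.1
  S2: 24.0
  S3: 44.6
  S4: 16.5
  S5: 20.3
  → nearest: S4 (16.5)
Q3 at (12.7, -17.4):
  S1: 27.1
  S2: 28.3
  S3: 46.9
  S4: 13.3
  S5: 17.0
  → nearest: S4 (13.3)
Q4 at (10.2, -20.4):
  S1: 24.5
  S2: 31.5
  S3: 47.9
  S4: 10.1
  S5: 16.1
  → nearest: S4 (10.1)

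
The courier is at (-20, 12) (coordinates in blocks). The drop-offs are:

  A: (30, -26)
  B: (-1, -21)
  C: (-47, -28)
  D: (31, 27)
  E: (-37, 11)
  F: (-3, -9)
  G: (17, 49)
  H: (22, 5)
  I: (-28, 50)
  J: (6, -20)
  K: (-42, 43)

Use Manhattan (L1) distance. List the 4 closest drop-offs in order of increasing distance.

Distances from (-20, 12):
A: |50| + |-38| = 50 + 38 = 88 blocks
B: |19| + |-33| = 19 + 33 = 52 blocks
C: |-27| + |-40| = 27 + 40 = 67 blocks
D: |51| + |15| = 51 + 15 = 66 blocks
E: |-17| + |-1| = 17 + 1 = 18 blocks
F: |17| + |-21| = 17 + 21 = 38 blocks
G: |37| + |37| = 37 + 37 = 74 blocks
H: |42| + |-7| = 42 + 7 = 49 blocks
I: |-8| + |38| = 8 + 38 = 46 blocks
J: |26| + |-32| = 26 + 32 = 58 blocks
K: |-22| + |31| = 22 + 31 = 53 blocks
Sorted: E (18 blocks) < F (38 blocks) < I (46 blocks) < H (49 blocks) < B (52 blocks) < K (53 blocks) < …

E, F, I, H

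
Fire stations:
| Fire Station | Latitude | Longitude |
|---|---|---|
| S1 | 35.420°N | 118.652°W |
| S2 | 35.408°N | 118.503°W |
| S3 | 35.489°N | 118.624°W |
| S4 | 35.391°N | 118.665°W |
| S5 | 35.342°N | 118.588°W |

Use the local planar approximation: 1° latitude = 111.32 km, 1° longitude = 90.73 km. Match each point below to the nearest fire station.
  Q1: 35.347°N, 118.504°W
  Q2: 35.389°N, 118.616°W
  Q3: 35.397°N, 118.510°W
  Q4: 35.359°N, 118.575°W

Q1→S2; Q2→S4; Q3→S2; Q4→S5

Q1 at 35.347°N, 118.504°W:
  S1: √((0.073·111.32)² + (-0.148·90.73)²) = √(66.03773 + 180.31226) = 15.696 km
  S2: √((0.061·111.32)² + (0.001·90.73)²) = √(46.11116 + 0.00823) = 6.791 km
  S3: √((0.142·111.32)² + (-0.120·90.73)²) = √(249.87516 + 118.53983) = 19.194 km
  S4: √((0.044·111.32)² + (-0.161·90.73)²) = √(23.99119 + 213.37993) = 15.407 km
  S5: √((-0.005·111.32)² + (-0.084·90.73)²) = √(0.30980 + 58.08452) = 7.642 km
  → nearest: S2 (6.791 km)
Q2 at 35.389°N, 118.616°W:
  S1: √((0.031·111.32)² + (-0.036·90.73)²) = √(11.90885 + 10.66859) = 4.752 km
  S2: √((0.019·111.32)² + (0.113·90.73)²) = √(4.47356 + 105.11355) = 10.468 km
  S3: √((0.100·111.32)² + (-0.008·90.73)²) = √(123.92142 + 0.52684) = 11.156 km
  S4: √((0.002·111.32)² + (-0.049·90.73)²) = √(0.04957 + 19.76487) = 4.451 km
  S5: √((-0.047·111.32)² + (0.028·90.73)²) = √(27.37424 + 6.45384) = 5.816 km
  → nearest: S4 (4.451 km)
Q3 at 35.397°N, 118.510°W:
  S1: √((0.023·111.32)² + (-0.142·90.73)²) = √(6.55544 + 165.98869) = 13.136 km
  S2: √((0.011·111.32)² + (0.007·90.73)²) = √(1.49945 + 0.40336) = 1.379 km
  S3: √((0.092·111.32)² + (-0.114·90.73)²) = √(104.88709 + 106.98220) = 14.556 km
  S4: √((-0.006·111.32)² + (-0.155·90.73)²) = √(0.44612 + 197.77219) = 14.079 km
  S5: √((-0.055·111.32)² + (-0.078·90.73)²) = √(37.48623 + 50.08308) = 9.358 km
  → nearest: S2 (1.379 km)
Q4 at 35.359°N, 118.575°W:
  S1: √((0.061·111.32)² + (-0.077·90.73)²) = √(46.11116 + 48.80713) = 9.743 km
  S2: √((0.049·111.32)² + (0.072·90.73)²) = √(29.75353 + 42.67434) = 8.510 km
  S3: √((0.130·111.32)² + (-0.049·90.73)²) = √(209.42721 + 19.76487) = 15.139 km
  S4: √((0.032·111.32)² + (-0.090·90.73)²) = √(12.68955 + 66.67866) = 8.909 km
  S5: √((-0.017·111.32)² + (-0.013·90.73)²) = √(3.58133 + 1.39120) = 2.230 km
  → nearest: S5 (2.230 km)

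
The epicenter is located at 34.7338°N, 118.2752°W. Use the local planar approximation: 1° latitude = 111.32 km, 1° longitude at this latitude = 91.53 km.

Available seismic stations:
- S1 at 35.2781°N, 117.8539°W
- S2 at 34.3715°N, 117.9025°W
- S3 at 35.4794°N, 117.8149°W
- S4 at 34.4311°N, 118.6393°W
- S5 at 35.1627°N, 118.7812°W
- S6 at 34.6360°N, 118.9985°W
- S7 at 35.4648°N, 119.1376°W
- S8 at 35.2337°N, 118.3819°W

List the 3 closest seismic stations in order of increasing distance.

S4, S2, S8

Distances from 34.7338°N, 118.2752°W:
S1: 71.8215 km
S2: 52.8235 km
S3: 93.0810 km
S4: 47.3929 km
S5: 66.5177 km
S6: 67.0929 km
S7: 113.3697 km
S8: 56.4993 km
Sorted: S4 (47.3929 km) < S2 (52.8235 km) < S8 (56.4993 km) < S5 (66.5177 km) < S6 (67.0929 km) < …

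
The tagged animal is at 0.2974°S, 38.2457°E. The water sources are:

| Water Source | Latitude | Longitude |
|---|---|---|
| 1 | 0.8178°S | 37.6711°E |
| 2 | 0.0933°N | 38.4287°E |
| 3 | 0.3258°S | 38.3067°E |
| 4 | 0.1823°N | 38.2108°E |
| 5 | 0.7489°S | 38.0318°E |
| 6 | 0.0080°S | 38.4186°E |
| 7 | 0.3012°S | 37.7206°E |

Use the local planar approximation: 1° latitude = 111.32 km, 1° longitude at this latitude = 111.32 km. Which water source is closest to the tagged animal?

Distances from 0.2974°S, 38.2457°E:
1: √((-0.5204·111.32)² + (-0.5746·111.32)²) = √(3355.992419 + 4091.453678) = 86.2986 km
2: √((0.3907·111.32)² + (0.1830·111.32)²) = √(1891.617041 + 415.000457) = 48.0273 km
3: √((-0.0284·111.32)² + (0.0610·111.32)²) = √(9.995006 + 46.111162) = 7.4904 km
4: √((0.4797·111.32)² + (-0.0349·111.32)²) = √(2851.581787 + 15.093753) = 53.5413 km
5: √((-0.4515·111.32)² + (-0.2139·111.32)²) = √(2526.166111 + 566.980294) = 55.6161 km
6: √((0.2894·111.32)² + (0.1729·111.32)²) = √(1037.871171 + 370.455786) = 37.5277 km
7: √((-0.0038·111.32)² + (-0.5251·111.32)²) = √(0.178943 + 3416.885548) = 58.4557 km
Minimum: 3 at 7.4904 km.

3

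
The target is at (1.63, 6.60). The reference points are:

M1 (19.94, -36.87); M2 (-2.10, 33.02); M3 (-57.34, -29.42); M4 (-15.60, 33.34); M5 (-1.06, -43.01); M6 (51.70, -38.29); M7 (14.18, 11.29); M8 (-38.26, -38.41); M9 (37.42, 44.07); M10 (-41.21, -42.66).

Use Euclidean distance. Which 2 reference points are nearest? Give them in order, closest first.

Distances from (1.63, 6.60):
M1: 47.17
M2: 26.68
M3: 69.10
M4: 31.81
M5: 49.68
M6: 67.25
M7: 13.40
M8: 60.14
M9: 51.82
M10: 65.28
Sorted: M7 (13.40) < M2 (26.68) < M4 (31.81) < M1 (47.17) < …

M7, M2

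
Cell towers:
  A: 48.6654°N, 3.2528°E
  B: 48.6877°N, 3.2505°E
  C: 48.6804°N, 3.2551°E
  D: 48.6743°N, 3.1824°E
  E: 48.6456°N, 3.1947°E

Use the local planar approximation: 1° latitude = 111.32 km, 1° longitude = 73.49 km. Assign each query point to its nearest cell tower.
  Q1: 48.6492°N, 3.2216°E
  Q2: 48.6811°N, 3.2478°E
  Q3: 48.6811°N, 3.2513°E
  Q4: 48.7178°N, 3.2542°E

Q1→E; Q2→C; Q3→C; Q4→B

Q1 at 48.6492°N, 3.2216°E:
  A: √((0.0162·111.32)² + (0.0312·73.49)²) = √(3.252194 + 5.257335) = 2.9171 km
  B: √((0.0385·111.32)² + (0.0289·73.49)²) = √(18.368253 + 4.510786) = 4.7832 km
  C: √((0.0312·111.32)² + (0.0335·73.49)²) = √(12.063007 + 6.061025) = 4.2572 km
  D: √((0.0251·111.32)² + (-0.0392·73.49)²) = √(7.807174 + 8.299055) = 4.0133 km
  E: √((-0.0036·111.32)² + (-0.0269·73.49)²) = √(0.160602 + 3.908058) = 2.0171 km
  → nearest: E (2.0171 km)
Q2 at 48.6811°N, 3.2478°E:
  A: √((-0.0157·111.32)² + (0.0050·73.49)²) = √(3.054539 + 0.135020) = 1.7859 km
  B: √((0.0066·111.32)² + (0.0027·73.49)²) = √(0.539802 + 0.039372) = 0.7610 km
  C: √((-0.0007·111.32)² + (0.0073·73.49)²) = √(0.006072 + 0.287808) = 0.5421 km
  D: √((-0.0068·111.32)² + (-0.0654·73.49)²) = √(0.573013 + 23.100001) = 4.8655 km
  E: √((-0.0355·111.32)² + (-0.0531·73.49)²) = √(15.617197 + 15.228094) = 5.5539 km
  → nearest: C (0.5421 km)
Q3 at 48.6811°N, 3.2513°E:
  A: √((-0.0157·111.32)² + (0.0015·73.49)²) = √(3.054539 + 0.012152) = 1.7512 km
  B: √((0.0066·111.32)² + (-0.0008·73.49)²) = √(0.539802 + 0.003456) = 0.7371 km
  C: √((-0.0007·111.32)² + (0.0038·73.49)²) = √(0.006072 + 0.077987) = 0.2899 km
  D: √((-0.0068·111.32)² + (-0.0689·73.49)²) = √(0.573013 + 25.638637) = 5.1197 km
  E: √((-0.0355·111.32)² + (-0.0566·73.49)²) = √(15.617197 + 17.301723) = 5.7375 km
  → nearest: C (0.2899 km)
Q4 at 48.7178°N, 3.2542°E:
  A: √((-0.0524·111.32)² + (-0.0014·73.49)²) = √(34.025849 + 0.010586) = 5.8341 km
  B: √((-0.0301·111.32)² + (-0.0037·73.49)²) = √(11.227405 + 0.073937) = 3.3617 km
  C: √((-0.0374·111.32)² + (0.0009·73.49)²) = √(17.333633 + 0.004375) = 4.1639 km
  D: √((-0.0435·111.32)² + (-0.0718·73.49)²) = √(23.449031 + 27.842318) = 7.1618 km
  E: √((-0.0722·111.32)² + (-0.0595·73.49)²) = √(64.598256 + 19.120112) = 9.1498 km
  → nearest: B (3.3617 km)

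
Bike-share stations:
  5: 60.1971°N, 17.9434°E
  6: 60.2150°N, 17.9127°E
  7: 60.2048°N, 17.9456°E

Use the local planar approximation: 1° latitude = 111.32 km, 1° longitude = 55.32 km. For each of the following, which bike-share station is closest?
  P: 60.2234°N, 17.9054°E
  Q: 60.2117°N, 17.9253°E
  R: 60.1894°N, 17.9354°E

P at 60.2234°N, 17.9054°E:
  5: 3.6042 km
  6: 1.0186 km
  7: 3.0385 km
  → nearest: 6 (1.0186 km)
Q at 60.2117°N, 17.9253°E:
  5: 1.9090 km
  6: 0.7879 km
  7: 1.3606 km
  → nearest: 6 (0.7879 km)
R at 60.1894°N, 17.9354°E:
  5: 0.9647 km
  6: 3.1142 km
  7: 1.8048 km
  → nearest: 5 (0.9647 km)

P→6; Q→6; R→5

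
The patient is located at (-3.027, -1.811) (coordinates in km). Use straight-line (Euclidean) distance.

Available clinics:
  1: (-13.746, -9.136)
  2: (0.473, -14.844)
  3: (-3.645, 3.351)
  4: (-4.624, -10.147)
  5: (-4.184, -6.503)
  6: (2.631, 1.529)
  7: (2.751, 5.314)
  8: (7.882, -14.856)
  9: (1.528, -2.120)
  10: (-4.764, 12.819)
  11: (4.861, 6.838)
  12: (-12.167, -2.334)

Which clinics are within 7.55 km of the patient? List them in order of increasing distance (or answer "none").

Distances from (-3.027, -1.811):
1: √((-10.719)² + (-7.325)²) = √(114.89696 + 53.65562) = 12.983 km
2: √((3.500)² + (-13.033)²) = √(12.25000 + 169.85909) = 13.495 km
3: √((-0.618)² + (5.162)²) = √(0.38192 + 26.64624) = 5.199 km
4: √((-1.597)² + (-8.336)²) = √(2.55041 + 69.48890) = 8.488 km
5: √((-1.157)² + (-4.692)²) = √(1.33865 + 22.01486) = 4.833 km
6: √((5.658)² + (3.340)²) = √(32.01296 + 11.15560) = 6.570 km
7: √((5.778)² + (7.125)²) = √(33.38528 + 50.76562) = 9.173 km
8: √((10.909)² + (-13.045)²) = √(119.00628 + 170.17202) = 17.005 km
9: √((4.555)² + (-0.309)²) = √(20.74802 + 0.09548) = 4.565 km
10: √((-1.737)² + (14.630)²) = √(3.01717 + 214.03690) = 14.733 km
11: √((7.888)² + (8.649)²) = √(62.22054 + 74.80520) = 11.706 km
12: √((-9.140)² + (-0.523)²) = √(83.53960 + 0.27353) = 9.155 km
Threshold 7.55 km: 9 (4.565 km), 5 (4.833 km), 3 (5.199 km), 6 (6.570 km) are within range.

9, 5, 3, 6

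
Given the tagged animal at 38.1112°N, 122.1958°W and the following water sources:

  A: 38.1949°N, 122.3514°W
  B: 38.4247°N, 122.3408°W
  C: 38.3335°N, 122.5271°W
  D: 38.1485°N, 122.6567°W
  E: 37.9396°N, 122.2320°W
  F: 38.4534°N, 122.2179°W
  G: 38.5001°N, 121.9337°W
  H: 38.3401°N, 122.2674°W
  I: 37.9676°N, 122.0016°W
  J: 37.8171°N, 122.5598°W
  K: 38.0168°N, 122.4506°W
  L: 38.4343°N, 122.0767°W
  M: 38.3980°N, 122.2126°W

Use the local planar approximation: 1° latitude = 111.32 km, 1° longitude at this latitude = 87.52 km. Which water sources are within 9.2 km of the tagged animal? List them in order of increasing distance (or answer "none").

Distances from 38.1112°N, 122.1958°W:
A: √((0.0837·111.32)² + (-0.1556·87.52)²) = √(86.815508 + 185.452974) = 16.5006 km
B: √((0.3135·111.32)² + (-0.1450·87.52)²) = √(1217.927637 + 161.046252) = 37.1345 km
C: √((0.2223·111.32)² + (-0.3313·87.52)²) = √(612.386095 + 840.731829) = 38.1198 km
D: √((0.0373·111.32)² + (-0.4609·87.52)²) = √(17.241064 + 1627.151662) = 40.5511 km
E: √((-0.1716·111.32)² + (-0.0362·87.52)²) = √(364.905965 + 10.037643) = 19.3635 km
F: √((0.3422·111.32)² + (-0.0221·87.52)²) = √(1451.130284 + 3.741099) = 38.1428 km
G: √((0.3889·111.32)² + (0.2621·87.52)²) = √(1874.227395 + 526.197354) = 48.9941 km
H: √((0.2289·111.32)² + (-0.0716·87.52)²) = √(649.288903 + 39.268170) = 26.2404 km
I: √((-0.1436·111.32)² + (0.1942·87.52)²) = √(255.537873 + 288.877069) = 23.3327 km
J: √((-0.2941·111.32)² + (-0.3640·87.52)²) = √(1071.856002 + 1014.886289) = 45.6809 km
K: √((-0.0944·111.32)² + (-0.2548·87.52)²) = √(110.430842 + 497.294282) = 24.6521 km
L: √((0.3231·111.32)² + (0.1191·87.52)²) = √(1293.660481 + 108.652104) = 37.4475 km
M: √((0.2868·111.32)² + (-0.0168·87.52)²) = √(1019.306255 + 2.161888) = 31.9604 km
Threshold 9.2 km: none within range.

none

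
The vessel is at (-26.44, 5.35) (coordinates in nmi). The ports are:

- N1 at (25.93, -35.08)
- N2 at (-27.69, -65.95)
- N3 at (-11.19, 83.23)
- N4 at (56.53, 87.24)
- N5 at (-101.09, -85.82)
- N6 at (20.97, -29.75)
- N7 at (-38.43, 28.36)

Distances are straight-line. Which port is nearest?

Distances from (-26.44, 5.35):
N1: 66.16 nmi
N2: 71.31 nmi
N3: 79.36 nmi
N4: 116.58 nmi
N5: 117.83 nmi
N6: 58.99 nmi
N7: 25.95 nmi
Minimum: N7 at 25.95 nmi.

N7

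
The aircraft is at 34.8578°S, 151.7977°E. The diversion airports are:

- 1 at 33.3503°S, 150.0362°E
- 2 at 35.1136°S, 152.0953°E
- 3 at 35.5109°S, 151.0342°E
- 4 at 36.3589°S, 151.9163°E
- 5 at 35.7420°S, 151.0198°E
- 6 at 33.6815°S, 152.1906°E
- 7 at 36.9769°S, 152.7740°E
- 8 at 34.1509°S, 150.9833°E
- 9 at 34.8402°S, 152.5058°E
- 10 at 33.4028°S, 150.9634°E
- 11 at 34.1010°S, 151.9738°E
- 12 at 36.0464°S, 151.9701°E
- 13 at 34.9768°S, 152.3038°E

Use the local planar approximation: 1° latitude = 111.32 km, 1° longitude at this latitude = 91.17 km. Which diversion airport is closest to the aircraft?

2

Distances from 34.8578°S, 151.7977°E:
1: √((1.5075·111.32)² + (-1.7615·91.17)²) = √(28161.840662 + 25791.060762) = 232.2776 km
2: √((-0.2558·111.32)² + (0.2976·91.17)²) = √(810.862985 + 736.155843) = 39.3322 km
3: √((-0.6531·111.32)² + (-0.7635·91.17)²) = √(5285.739586 + 4845.314733) = 100.6531 km
4: √((-1.5011·111.32)² + (0.1186·91.17)²) = √(27923.229464 + 116.915822) = 167.4519 km
5: √((-0.8842·111.32)² + (-0.7779·91.17)²) = √(9688.296389 + 5029.808524) = 121.3182 km
6: √((1.1763·111.32)² + (0.3929·91.17)²) = √(17146.780539 + 1283.122047) = 135.7568 km
7: √((-2.1191·111.32)² + (0.9763·91.17)²) = √(55647.966425 + 7922.650324) = 252.1321 km
8: √((0.7069·111.32)² + (-0.8144·91.17)²) = √(6192.447861 + 5512.891429) = 108.1912 km
9: √((0.0176·111.32)² + (0.7081·91.17)²) = √(3.838590 + 4167.667837) = 64.5872 km
10: √((1.4550·111.32)² + (-0.8343·91.17)²) = √(26234.475264 + 5785.599898) = 178.9415 km
11: √((0.7568·111.32)² + (0.1761·91.17)²) = √(7097.552965 + 257.764213) = 85.7631 km
12: √((-1.1886·111.32)² + (0.1724·91.17)²) = √(17507.246523 + 247.046345) = 133.2452 km
13: √((-0.1190·111.32)² + (0.5061·91.17)²) = √(175.485129 + 2129.004524) = 48.0051 km
Minimum: 2 at 39.3322 km.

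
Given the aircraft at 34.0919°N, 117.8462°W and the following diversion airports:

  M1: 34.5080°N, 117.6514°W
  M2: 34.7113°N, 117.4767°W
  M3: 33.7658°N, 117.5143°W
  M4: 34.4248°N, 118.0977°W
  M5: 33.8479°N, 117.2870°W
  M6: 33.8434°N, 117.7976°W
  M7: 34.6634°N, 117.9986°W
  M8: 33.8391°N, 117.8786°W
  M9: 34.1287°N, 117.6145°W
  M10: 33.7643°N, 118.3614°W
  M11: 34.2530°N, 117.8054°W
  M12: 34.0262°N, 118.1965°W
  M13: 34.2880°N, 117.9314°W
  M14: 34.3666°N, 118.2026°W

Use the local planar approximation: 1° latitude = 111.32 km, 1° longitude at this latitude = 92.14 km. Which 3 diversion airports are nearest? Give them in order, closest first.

M11, M9, M13

Distances from 34.0919°N, 117.8462°W:
M1: 49.6762 km
M2: 76.8989 km
M3: 47.4659 km
M4: 43.7073 km
M5: 58.2458 km
M6: 28.0231 km
M7: 65.1506 km
M8: 28.2996 km
M9: 21.7383 km
M10: 59.8615 km
M11: 18.3234 km
M12: 33.0949 km
M13: 23.1985 km
M14: 44.8720 km
Sorted: M11 (18.3234 km) < M9 (21.7383 km) < M13 (23.1985 km) < M6 (28.0231 km) < M8 (28.2996 km) < …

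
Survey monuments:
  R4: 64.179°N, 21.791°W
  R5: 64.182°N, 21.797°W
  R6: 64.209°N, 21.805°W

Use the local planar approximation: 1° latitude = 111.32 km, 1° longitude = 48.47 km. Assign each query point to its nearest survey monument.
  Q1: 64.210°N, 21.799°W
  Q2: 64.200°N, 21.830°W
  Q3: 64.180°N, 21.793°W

Q1→R6; Q2→R6; Q3→R4

Q1 at 64.210°N, 21.799°W:
  R4: 3.473 km
  R5: 3.118 km
  R6: 0.311 km
  → nearest: R6 (0.311 km)
Q2 at 64.200°N, 21.830°W:
  R4: 3.006 km
  R5: 2.564 km
  R6: 1.572 km
  → nearest: R6 (1.572 km)
Q3 at 64.180°N, 21.793°W:
  R4: 0.148 km
  R5: 0.295 km
  R6: 3.280 km
  → nearest: R4 (0.148 km)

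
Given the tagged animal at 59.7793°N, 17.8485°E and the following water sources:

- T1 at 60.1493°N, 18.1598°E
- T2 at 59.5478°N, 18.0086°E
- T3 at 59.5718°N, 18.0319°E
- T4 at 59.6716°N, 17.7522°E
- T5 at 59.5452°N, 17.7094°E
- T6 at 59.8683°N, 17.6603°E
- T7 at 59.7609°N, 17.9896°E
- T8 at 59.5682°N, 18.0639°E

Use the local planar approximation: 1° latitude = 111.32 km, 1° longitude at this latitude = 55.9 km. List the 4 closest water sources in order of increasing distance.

T7, T4, T6, T3

Distances from 59.7793°N, 17.8485°E:
T1: √((0.3700·111.32)² + (0.3113·55.9)²) = √(1696.484295 + 302.818119) = 44.7136 km
T2: √((-0.2315·111.32)² + (0.1601·55.9)²) = √(664.122794 + 80.095161) = 27.2804 km
T3: √((-0.2075·111.32)² + (0.1834·55.9)²) = √(533.559181 + 105.104734) = 25.2718 km
T4: √((-0.1077·111.32)² + (-0.0963·55.9)²) = √(143.740053 + 28.978519) = 13.1422 km
T5: √((-0.2341·111.32)² + (-0.1391·55.9)²) = √(679.124225 + 60.461355) = 27.1953 km
T6: √((0.0890·111.32)² + (-0.1882·55.9)²) = √(98.158160 + 110.678395) = 14.4512 km
T7: √((-0.0184·111.32)² + (0.1411·55.9)²) = √(4.195484 + 62.212499) = 8.1491 km
T8: √((-0.2111·111.32)² + (0.2154·55.9)²) = √(552.233644 + 144.982310) = 26.4048 km
Sorted: T7 (8.1491 km) < T4 (13.1422 km) < T6 (14.4512 km) < T3 (25.2718 km) < T8 (26.4048 km) < T5 (27.1953 km) < …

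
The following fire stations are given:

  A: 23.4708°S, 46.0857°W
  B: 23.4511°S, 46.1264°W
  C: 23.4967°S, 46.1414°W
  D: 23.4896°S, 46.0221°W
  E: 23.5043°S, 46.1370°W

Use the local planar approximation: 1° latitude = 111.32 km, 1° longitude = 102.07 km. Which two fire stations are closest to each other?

C and E

Pairwise distances:
A–B: 4.6976 km
A–C: 6.3746 km
A–D: 6.8207 km
A–E: 6.4284 km
B–C: 5.3021 km
B–D: 11.4762 km
B–E: 6.0202 km
C–D: 12.2026 km
C–E: 0.9578 km
D–E: 11.8415 km
Closest pair: C–E at 0.9578 km.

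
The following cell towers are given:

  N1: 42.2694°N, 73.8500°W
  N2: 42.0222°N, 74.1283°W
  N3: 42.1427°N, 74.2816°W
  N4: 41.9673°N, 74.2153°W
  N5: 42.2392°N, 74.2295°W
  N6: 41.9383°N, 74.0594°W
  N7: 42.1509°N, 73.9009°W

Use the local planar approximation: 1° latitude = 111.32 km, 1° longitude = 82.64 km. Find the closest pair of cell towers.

Pairwise distances:
N2–N4: 9.4362 km
N2–N6: 10.9385 km
N3–N5: 11.5731 km
N4–N6: 13.2819 km
N1–N7: 13.8458 km
N2–N3: 18.4508 km
N3–N4: 20.2797 km
N2–N7: 23.6307 km
N2–N5: 25.5632 km
N6–N7: 27.0496 km
N5–N7: 28.8798 km
N3–N6: 29.2390 km
N4–N5: 30.2906 km
N3–N7: 31.4743 km
N1–N5: 31.5416 km
N4–N7: 33.0574 km
N1–N2: 35.8636 km
N5–N6: 36.3262 km
N1–N3: 38.3549 km
N1–N6: 40.7182 km
N1–N4: 45.1918 km
Closest pair: N2–N4 at 9.4362 km.

N2 and N4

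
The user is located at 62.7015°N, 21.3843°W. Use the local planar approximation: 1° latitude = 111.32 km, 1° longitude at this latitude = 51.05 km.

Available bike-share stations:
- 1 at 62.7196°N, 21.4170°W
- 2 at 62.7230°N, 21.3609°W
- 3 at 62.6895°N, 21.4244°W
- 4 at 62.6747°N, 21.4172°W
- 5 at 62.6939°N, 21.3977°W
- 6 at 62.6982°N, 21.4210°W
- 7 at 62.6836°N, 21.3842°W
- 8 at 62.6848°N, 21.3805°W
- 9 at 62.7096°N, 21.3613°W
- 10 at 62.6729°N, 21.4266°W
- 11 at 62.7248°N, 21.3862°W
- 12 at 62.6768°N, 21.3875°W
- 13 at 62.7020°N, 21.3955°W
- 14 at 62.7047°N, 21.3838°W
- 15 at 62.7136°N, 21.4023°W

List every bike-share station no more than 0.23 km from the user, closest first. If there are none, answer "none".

none

Distances from 62.7015°N, 21.3843°W:
1: √((0.0181·111.32)² + (-0.0327·51.05)²) = √(4.059790 + 2.786679) = 2.6166 km
2: √((0.0215·111.32)² + (0.0234·51.05)²) = √(5.728268 + 1.426997) = 2.6749 km
3: √((-0.0120·111.32)² + (-0.0401·51.05)²) = √(1.784469 + 4.190639) = 2.4444 km
4: √((-0.0268·111.32)² + (-0.0329·51.05)²) = √(8.900532 + 2.820871) = 3.4237 km
5: √((-0.0076·111.32)² + (-0.0134·51.05)²) = √(0.715770 + 0.467952) = 1.0880 km
6: √((-0.0033·111.32)² + (-0.0367·51.05)²) = √(0.134950 + 3.510133) = 1.9092 km
7: √((-0.0179·111.32)² + (0.0001·51.05)²) = √(3.970566 + 0.000026) = 1.9926 km
8: √((-0.0167·111.32)² + (0.0038·51.05)²) = √(3.456045 + 0.037632) = 1.8691 km
9: √((0.0081·111.32)² + (0.0230·51.05)²) = √(0.813048 + 1.378628) = 1.4804 km
10: √((-0.0286·111.32)² + (-0.0423·51.05)²) = √(10.136277 + 4.663073) = 3.8470 km
11: √((0.0233·111.32)² + (-0.0019·51.05)²) = √(6.727570 + 0.009408) = 2.5956 km
12: √((-0.0247·111.32)² + (-0.0032·51.05)²) = √(7.560322 + 0.026686) = 2.7545 km
13: √((0.0005·111.32)² + (-0.0112·51.05)²) = √(0.003098 + 0.326909) = 0.5745 km
14: √((0.0032·111.32)² + (0.0005·51.05)²) = √(0.126896 + 0.000652) = 0.3571 km
15: √((0.0121·111.32)² + (-0.0180·51.05)²) = √(1.814334 + 0.844377) = 1.6306 km
Threshold 0.23 km: none within range.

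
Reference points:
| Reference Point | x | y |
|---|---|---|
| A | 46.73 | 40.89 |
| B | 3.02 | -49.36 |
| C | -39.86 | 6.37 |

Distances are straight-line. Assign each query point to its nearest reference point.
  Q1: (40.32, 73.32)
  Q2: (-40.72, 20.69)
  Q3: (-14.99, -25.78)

Q1 at (40.32, 73.32):
  A: √((6.41)² + (-32.43)²) = √(41.0881 + 1051.7049) = 33.06
  B: √((-37.30)² + (-122.68)²) = √(1391.2900 + 15050.3824) = 128.23
  C: √((-80.18)² + (-66.95)²) = √(6428.8324 + 4482.3025) = 104.46
  → nearest: A (33.06)
Q2 at (-40.72, 20.69):
  A: √((87.45)² + (20.20)²) = √(7647.5025 + 408.0400) = 89.75
  B: √((43.74)² + (-70.05)²) = √(1913.1876 + 4907.0025) = 82.58
  C: √((0.86)² + (-14.32)²) = √(0.7396 + 205.0624) = 14.35
  → nearest: C (14.35)
Q3 at (-14.99, -25.78):
  A: √((61.72)² + (66.67)²) = √(3809.3584 + 4444.8889) = 90.85
  B: √((18.01)² + (-23.58)²) = √(324.3601 + 556.0164) = 29.67
  C: √((-24.87)² + (32.15)²) = √(618.5169 + 1033.6225) = 40.65
  → nearest: B (29.67)

Q1→A; Q2→C; Q3→B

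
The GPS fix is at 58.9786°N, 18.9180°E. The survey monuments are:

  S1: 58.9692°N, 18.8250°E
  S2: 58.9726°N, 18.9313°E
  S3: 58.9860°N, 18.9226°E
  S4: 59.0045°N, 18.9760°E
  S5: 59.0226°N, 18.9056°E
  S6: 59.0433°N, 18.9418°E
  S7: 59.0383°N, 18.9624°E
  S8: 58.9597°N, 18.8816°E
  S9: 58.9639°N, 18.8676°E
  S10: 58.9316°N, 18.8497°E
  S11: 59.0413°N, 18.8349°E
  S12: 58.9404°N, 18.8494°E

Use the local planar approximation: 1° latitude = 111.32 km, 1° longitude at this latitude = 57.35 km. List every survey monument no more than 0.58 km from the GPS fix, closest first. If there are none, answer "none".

Distances from 58.9786°N, 18.9180°E:
S1: 5.4352 km
S2: 1.0139 km
S3: 0.8650 km
S4: 4.4019 km
S5: 4.9494 km
S6: 7.3306 km
S7: 7.1169 km
S8: 2.9639 km
S9: 3.3215 km
S10: 6.5358 km
S11: 8.4516 km
S12: 5.7932 km
Threshold 0.58 km: none within range.

none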